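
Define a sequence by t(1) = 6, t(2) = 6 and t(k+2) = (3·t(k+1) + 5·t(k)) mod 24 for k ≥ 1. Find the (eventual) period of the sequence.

Computing terms: t(1) = 6,  t(2) = 6,  t(3) = 0,  t(4) = 6,  t(5) = 18,  t(6) = 12,  t(7) = 6,  t(8) = 6.
Since (t(7), t(8)) = (t(1), t(2)) = (6, 6) (two consecutive terms determine the rest), the sequence is periodic with period 6.

6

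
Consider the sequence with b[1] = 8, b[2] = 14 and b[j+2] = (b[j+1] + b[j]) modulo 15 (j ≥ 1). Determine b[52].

Listing terms: b[1] = 8, b[2] = 14, b[3] = 7, b[4] = 6, b[5] = 13, b[6] = 4, b[7] = 2, b[8] = 6, b[9] = 8, b[10] = 14.
The sequence repeats with period 8.
So b[52] = b[1 + ((52-1) mod 8)] = b[4] = 6.

6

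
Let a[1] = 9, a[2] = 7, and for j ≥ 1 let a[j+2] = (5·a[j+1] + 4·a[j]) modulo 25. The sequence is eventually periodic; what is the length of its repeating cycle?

20

We have a[1] = 9, a[2] = 7, a[3] = 21, a[4] = 8, a[5] = 24, a[6] = 2, a[7] = 6, a[8] = 13, a[9] = 14, a[10] = 22, a[11] = 16, a[12] = 18, a[13] = 4, a[14] = 17, a[15] = 1, a[16] = 23, a[17] = 19, a[18] = 12, a[19] = 11, a[20] = 3, a[21] = 9, a[22] = 7.
Since (a[21], a[22]) = (a[1], a[2]) = (9, 7) (two consecutive terms determine the rest), the sequence is periodic with period 20.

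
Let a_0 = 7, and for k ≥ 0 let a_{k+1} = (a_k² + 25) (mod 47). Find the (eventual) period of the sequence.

a_0 = 7,  a_1 = 27,  a_2 = 2,  a_3 = 29,  a_4 = 20,  a_5 = 2.
Since a_5 = a_2 = 2, the sequence is eventually periodic: after a pre-period of length 2 it cycles with period 3.

3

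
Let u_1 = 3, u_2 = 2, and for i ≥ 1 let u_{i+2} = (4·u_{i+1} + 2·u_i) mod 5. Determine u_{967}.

4

Listing terms: u_1 = 3; u_2 = 2; u_3 = 4; u_4 = 0; u_5 = 3; u_6 = 2.
Since (u_5, u_6) = (u_1, u_2) = (3, 2) (two consecutive terms determine the rest), the sequence is periodic with period 4.
(967 - 1) mod 4 = 2, so u_{967} = u_3 = 4.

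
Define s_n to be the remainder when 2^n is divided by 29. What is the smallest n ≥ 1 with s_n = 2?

Computing terms: s_0 = 1; s_1 = 2; s_2 = 4; s_3 = 8; s_4 = 16; s_5 = 3; s_6 = 6; s_7 = 12; s_8 = 24; s_9 = 19; s_{10} = 9; s_{11} = 18; s_{12} = 7; s_{13} = 14; s_{14} = 28; s_{15} = 27; s_{16} = 25; s_{17} = 21; s_{18} = 13; s_{19} = 26; s_{20} = 23; s_{21} = 17; s_{22} = 5; s_{23} = 10; s_{24} = 20; s_{25} = 11; s_{26} = 22; s_{27} = 15; s_{28} = 1.
The sequence repeats with period 28.
The value 2 first appears (with n ≥ 1) at s_1.

1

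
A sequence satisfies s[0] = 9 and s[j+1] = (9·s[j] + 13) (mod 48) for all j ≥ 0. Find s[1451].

40

s[0] = 9,  s[1] = 46,  s[2] = 43,  s[3] = 16,  s[4] = 13,  s[5] = 34,  s[6] = 31,  s[7] = 4,  s[8] = 1,  s[9] = 22,  s[10] = 19,  s[11] = 40,  s[12] = 37,  s[13] = 10,  s[14] = 7,  s[15] = 28,  s[16] = 25,  s[17] = 46.
Since s[17] = s[1] = 46, the sequence is eventually periodic: after a pre-period of length 1 it cycles with period 16.
For j ≥ 1, s[j] depends only on (j - 1) mod 16. (1451 - 1) mod 16 = 10, so s[1451] = s[11] = 40.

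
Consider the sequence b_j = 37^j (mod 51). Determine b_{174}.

19

b_1 = 37; b_2 = 43; b_3 = 10; b_4 = 13; b_5 = 22; b_6 = 49; b_7 = 28; b_8 = 16; b_9 = 31; b_{10} = 25; b_{11} = 7; b_{12} = 4; b_{13} = 46; b_{14} = 19; b_{15} = 40; b_{16} = 1; b_{17} = 37.
Since b_{17} = b_1 = 37, the sequence is periodic with period 16.
(174 - 1) mod 16 = 13, so b_{174} = b_{14} = 19.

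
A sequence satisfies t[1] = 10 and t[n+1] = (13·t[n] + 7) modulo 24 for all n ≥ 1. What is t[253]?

t[1] = 10; t[2] = 17; t[3] = 12; t[4] = 19; t[5] = 14; t[6] = 21; t[7] = 16; t[8] = 23; t[9] = 18; t[10] = 1; t[11] = 20; t[12] = 3; t[13] = 22; t[14] = 5; t[15] = 0; t[16] = 7; t[17] = 2; t[18] = 9; t[19] = 4; t[20] = 11; t[21] = 6; t[22] = 13; t[23] = 8; t[24] = 15; t[25] = 10.
Since t[25] = t[1] = 10, the sequence is periodic with period 24.
(253 - 1) mod 24 = 12, so t[253] = t[13] = 22.

22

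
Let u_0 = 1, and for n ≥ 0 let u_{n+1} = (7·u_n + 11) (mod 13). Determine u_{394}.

Listing terms: u_0 = 1, u_1 = 5, u_2 = 7, u_3 = 8, u_4 = 2, u_5 = 12, u_6 = 4, u_7 = 0, u_8 = 11, u_9 = 10, u_{10} = 3, u_{11} = 6, u_{12} = 1.
The sequence repeats with period 12.
(394 - 0) mod 12 = 10, so u_{394} = u_{10} = 3.

3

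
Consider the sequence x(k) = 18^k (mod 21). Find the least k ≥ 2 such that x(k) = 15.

3

We have x(1) = 18; x(2) = 9; x(3) = 15; x(4) = 18.
The sequence repeats with period 3.
The value 15 first appears (with k ≥ 2) at x(3).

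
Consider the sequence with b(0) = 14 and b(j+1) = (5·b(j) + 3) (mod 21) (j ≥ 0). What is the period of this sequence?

6

b(0) = 14,  b(1) = 10,  b(2) = 11,  b(3) = 16,  b(4) = 20,  b(5) = 19,  b(6) = 14.
The sequence repeats with period 6.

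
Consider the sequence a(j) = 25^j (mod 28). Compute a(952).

25

We have a(1) = 25,  a(2) = 9,  a(3) = 1,  a(4) = 25.
The sequence repeats with period 3.
So a(952) = a(1 + ((952-1) mod 3)) = a(1) = 25.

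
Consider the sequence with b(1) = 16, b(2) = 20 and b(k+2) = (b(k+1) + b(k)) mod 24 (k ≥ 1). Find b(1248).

4

Computing terms: b(1) = 16, b(2) = 20, b(3) = 12, b(4) = 8, b(5) = 20, b(6) = 4, b(7) = 0, b(8) = 4, b(9) = 4, b(10) = 8, b(11) = 12, b(12) = 20, b(13) = 8, b(14) = 4, b(15) = 12, b(16) = 16, b(17) = 4, b(18) = 20, b(19) = 0, b(20) = 20, b(21) = 20, b(22) = 16, b(23) = 12, b(24) = 4, b(25) = 16, b(26) = 20.
Since (b(25), b(26)) = (b(1), b(2)) = (16, 20) (two consecutive terms determine the rest), the sequence is periodic with period 24.
(1248 - 1) mod 24 = 23, so b(1248) = b(24) = 4.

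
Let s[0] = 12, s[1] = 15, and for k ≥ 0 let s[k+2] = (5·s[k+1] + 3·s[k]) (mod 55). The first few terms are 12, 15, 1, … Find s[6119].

40

We have s[0] = 12; s[1] = 15; s[2] = 1; s[3] = 50; s[4] = 33; s[5] = 40; s[6] = 24; s[7] = 20; s[8] = 7; s[9] = 40; s[10] = 1; s[11] = 15; s[12] = 23; s[13] = 50; s[14] = 44; s[15] = 40; s[16] = 2; s[17] = 20; s[18] = 51; s[19] = 40; s[20] = 23; s[21] = 15; s[22] = 34; s[23] = 50; s[24] = 22; s[25] = 40; s[26] = 46; s[27] = 20; s[28] = 18; s[29] = 40; s[30] = 34; s[31] = 15; s[32] = 12; s[33] = 50; s[34] = 11; s[35] = 40; s[36] = 13; s[37] = 20; s[38] = 29; s[39] = 40; s[40] = 12; s[41] = 15.
The sequence repeats with period 40.
(6119 - 0) mod 40 = 39, so s[6119] = s[39] = 40.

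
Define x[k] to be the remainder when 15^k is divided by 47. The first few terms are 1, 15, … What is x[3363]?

x[0] = 1; x[1] = 15; x[2] = 37; x[3] = 38; x[4] = 6; x[5] = 43; x[6] = 34; x[7] = 40; x[8] = 36; x[9] = 23; x[10] = 16; x[11] = 5; x[12] = 28; x[13] = 44; x[14] = 2; x[15] = 30; x[16] = 27; x[17] = 29; x[18] = 12; x[19] = 39; x[20] = 21; x[21] = 33; x[22] = 25; x[23] = 46; x[24] = 32; x[25] = 10; x[26] = 9; x[27] = 41; x[28] = 4; x[29] = 13; x[30] = 7; x[31] = 11; x[32] = 24; x[33] = 31; x[34] = 42; x[35] = 19; x[36] = 3; x[37] = 45; x[38] = 17; x[39] = 20; x[40] = 18; x[41] = 35; x[42] = 8; x[43] = 26; x[44] = 14; x[45] = 22; x[46] = 1.
The sequence repeats with period 46.
So x[3363] = x[0 + ((3363-0) mod 46)] = x[5] = 43.

43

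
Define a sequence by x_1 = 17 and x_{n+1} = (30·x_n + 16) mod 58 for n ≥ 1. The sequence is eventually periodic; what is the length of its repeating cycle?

Listing terms: x_1 = 17, x_2 = 4, x_3 = 20, x_4 = 36, x_5 = 52, x_6 = 10, x_7 = 26, x_8 = 42, x_9 = 0, x_{10} = 16, x_{11} = 32, x_{12} = 48, x_{13} = 6, x_{14} = 22, x_{15} = 38, x_{16} = 54, x_{17} = 12, x_{18} = 28, x_{19} = 44, x_{20} = 2, x_{21} = 18, x_{22} = 34, x_{23} = 50, x_{24} = 8, x_{25} = 24, x_{26} = 40, x_{27} = 56, x_{28} = 14, x_{29} = 30, x_{30} = 46, x_{31} = 4.
Since x_{31} = x_2 = 4, the sequence is eventually periodic: after a pre-period of length 1 it cycles with period 29.

29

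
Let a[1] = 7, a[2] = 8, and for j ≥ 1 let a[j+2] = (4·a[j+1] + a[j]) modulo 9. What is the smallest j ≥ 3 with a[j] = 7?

Listing terms: a[1] = 7, a[2] = 8, a[3] = 3, a[4] = 2, a[5] = 2, a[6] = 1, a[7] = 6, a[8] = 7, a[9] = 7, a[10] = 8.
Since (a[9], a[10]) = (a[1], a[2]) = (7, 8) (two consecutive terms determine the rest), the sequence is periodic with period 8.
The value 7 first appears (with j ≥ 3) at a[8].

8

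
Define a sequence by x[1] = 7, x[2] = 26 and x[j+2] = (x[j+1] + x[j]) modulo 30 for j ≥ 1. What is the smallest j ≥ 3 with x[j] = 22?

x[1] = 7, x[2] = 26, x[3] = 3, x[4] = 29, x[5] = 2, x[6] = 1, x[7] = 3, x[8] = 4, x[9] = 7, x[10] = 11, x[11] = 18, x[12] = 29, x[13] = 17, x[14] = 16, x[15] = 3, x[16] = 19, x[17] = 22, x[18] = 11, x[19] = 3, x[20] = 14, x[21] = 17, x[22] = 1, x[23] = 18, x[24] = 19, x[25] = 7, x[26] = 26.
Since (x[25], x[26]) = (x[1], x[2]) = (7, 26) (two consecutive terms determine the rest), the sequence is periodic with period 24.
The value 22 first appears (with j ≥ 3) at x[17].

17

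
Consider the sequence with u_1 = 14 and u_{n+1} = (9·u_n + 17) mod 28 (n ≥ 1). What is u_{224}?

We have u_1 = 14; u_2 = 3; u_3 = 16; u_4 = 21; u_5 = 10; u_6 = 23; u_7 = 0; u_8 = 17; u_9 = 2; u_{10} = 7; u_{11} = 24; u_{12} = 9; u_{13} = 14.
Since u_{13} = u_1 = 14, the sequence is periodic with period 12.
(224 - 1) mod 12 = 7, so u_{224} = u_8 = 17.

17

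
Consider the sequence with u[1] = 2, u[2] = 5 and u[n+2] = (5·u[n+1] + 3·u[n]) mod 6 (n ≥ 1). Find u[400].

2

Computing terms: u[1] = 2,  u[2] = 5,  u[3] = 1,  u[4] = 2,  u[5] = 1,  u[6] = 5,  u[7] = 4,  u[8] = 5,  u[9] = 1.
Since (u[8], u[9]) = (u[2], u[3]) = (5, 1) (two consecutive terms determine the rest), the sequence is eventually periodic: after a pre-period of length 1 it cycles with period 6.
For n ≥ 2, u[n] depends only on (n - 2) mod 6. (400 - 2) mod 6 = 2, so u[400] = u[4] = 2.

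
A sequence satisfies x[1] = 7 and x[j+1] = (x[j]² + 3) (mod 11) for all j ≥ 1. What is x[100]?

4

x[1] = 7,  x[2] = 8,  x[3] = 1,  x[4] = 4,  x[5] = 8.
Since x[5] = x[2] = 8, the sequence is eventually periodic: after a pre-period of length 1 it cycles with period 3.
For j ≥ 2, x[j] depends only on (j - 2) mod 3. (100 - 2) mod 3 = 2, so x[100] = x[4] = 4.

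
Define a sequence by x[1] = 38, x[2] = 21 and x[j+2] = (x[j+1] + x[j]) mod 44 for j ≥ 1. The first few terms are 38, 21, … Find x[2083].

x[1] = 38; x[2] = 21; x[3] = 15; x[4] = 36; x[5] = 7; x[6] = 43; x[7] = 6; x[8] = 5; x[9] = 11; x[10] = 16; x[11] = 27; x[12] = 43; x[13] = 26; x[14] = 25; x[15] = 7; x[16] = 32; x[17] = 39; x[18] = 27; x[19] = 22; x[20] = 5; x[21] = 27; x[22] = 32; x[23] = 15; x[24] = 3; x[25] = 18; x[26] = 21; x[27] = 39; x[28] = 16; x[29] = 11; x[30] = 27; x[31] = 38; x[32] = 21.
Since (x[31], x[32]) = (x[1], x[2]) = (38, 21) (two consecutive terms determine the rest), the sequence is periodic with period 30.
So x[2083] = x[1 + ((2083-1) mod 30)] = x[13] = 26.

26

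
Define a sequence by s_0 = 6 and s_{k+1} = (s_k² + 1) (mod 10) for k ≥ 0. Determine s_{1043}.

5

Computing terms: s_0 = 6, s_1 = 7, s_2 = 0, s_3 = 1, s_4 = 2, s_5 = 5, s_6 = 6.
The sequence repeats with period 6.
So s_{1043} = s_{0 + ((1043-0) mod 6)} = s_5 = 5.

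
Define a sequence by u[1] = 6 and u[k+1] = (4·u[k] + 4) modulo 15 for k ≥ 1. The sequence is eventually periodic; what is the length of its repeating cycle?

6

Listing terms: u[1] = 6, u[2] = 13, u[3] = 11, u[4] = 3, u[5] = 1, u[6] = 8, u[7] = 6.
The sequence repeats with period 6.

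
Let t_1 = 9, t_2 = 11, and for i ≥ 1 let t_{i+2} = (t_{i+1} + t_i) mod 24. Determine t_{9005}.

3

Listing terms: t_1 = 9, t_2 = 11, t_3 = 20, t_4 = 7, t_5 = 3, t_6 = 10, t_7 = 13, t_8 = 23, t_9 = 12, t_{10} = 11, t_{11} = 23, t_{12} = 10, t_{13} = 9, t_{14} = 19, t_{15} = 4, t_{16} = 23, t_{17} = 3, t_{18} = 2, t_{19} = 5, t_{20} = 7, t_{21} = 12, t_{22} = 19, t_{23} = 7, t_{24} = 2, t_{25} = 9, t_{26} = 11.
The sequence repeats with period 24.
(9005 - 1) mod 24 = 4, so t_{9005} = t_5 = 3.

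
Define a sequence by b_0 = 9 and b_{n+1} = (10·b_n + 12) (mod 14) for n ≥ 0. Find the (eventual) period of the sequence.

6

Computing terms: b_0 = 9,  b_1 = 4,  b_2 = 10,  b_3 = 0,  b_4 = 12,  b_5 = 6,  b_6 = 2,  b_7 = 4.
Since b_7 = b_1 = 4, the sequence is eventually periodic: after a pre-period of length 1 it cycles with period 6.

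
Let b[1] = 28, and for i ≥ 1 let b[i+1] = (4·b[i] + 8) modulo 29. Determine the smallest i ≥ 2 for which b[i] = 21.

13

Listing terms: b[1] = 28, b[2] = 4, b[3] = 24, b[4] = 17, b[5] = 18, b[6] = 22, b[7] = 9, b[8] = 15, b[9] = 10, b[10] = 19, b[11] = 26, b[12] = 25, b[13] = 21, b[14] = 5, b[15] = 28.
The sequence repeats with period 14.
The value 21 first appears (with i ≥ 2) at b[13].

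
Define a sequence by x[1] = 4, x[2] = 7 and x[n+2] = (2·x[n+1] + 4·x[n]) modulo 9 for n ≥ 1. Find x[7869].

x[1] = 4; x[2] = 7; x[3] = 3; x[4] = 7; x[5] = 8; x[6] = 8; x[7] = 3; x[8] = 2; x[9] = 7; x[10] = 4; x[11] = 0; x[12] = 7; x[13] = 5; x[14] = 2; x[15] = 6; x[16] = 2; x[17] = 1; x[18] = 1; x[19] = 6; x[20] = 7; x[21] = 2; x[22] = 5; x[23] = 0; x[24] = 2; x[25] = 4; x[26] = 7.
The sequence repeats with period 24.
(7869 - 1) mod 24 = 20, so x[7869] = x[21] = 2.

2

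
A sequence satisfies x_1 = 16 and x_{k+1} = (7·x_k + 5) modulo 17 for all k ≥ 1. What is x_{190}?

1

x_1 = 16,  x_2 = 15,  x_3 = 8,  x_4 = 10,  x_5 = 7,  x_6 = 3,  x_7 = 9,  x_8 = 0,  x_9 = 5,  x_{10} = 6,  x_{11} = 13,  x_{12} = 11,  x_{13} = 14,  x_{14} = 1,  x_{15} = 12,  x_{16} = 4,  x_{17} = 16.
The sequence repeats with period 16.
(190 - 1) mod 16 = 13, so x_{190} = x_{14} = 1.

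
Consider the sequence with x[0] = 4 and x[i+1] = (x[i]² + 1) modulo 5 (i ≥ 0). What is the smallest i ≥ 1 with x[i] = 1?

x[0] = 4,  x[1] = 2,  x[2] = 0,  x[3] = 1,  x[4] = 2.
Since x[4] = x[1] = 2, the sequence is eventually periodic: after a pre-period of length 1 it cycles with period 3.
The value 1 first appears (with i ≥ 1) at x[3].

3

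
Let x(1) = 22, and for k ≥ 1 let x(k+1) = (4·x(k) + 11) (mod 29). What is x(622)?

5

x(1) = 22, x(2) = 12, x(3) = 1, x(4) = 15, x(5) = 13, x(6) = 5, x(7) = 2, x(8) = 19, x(9) = 0, x(10) = 11, x(11) = 26, x(12) = 28, x(13) = 7, x(14) = 10, x(15) = 22.
The sequence repeats with period 14.
So x(622) = x(1 + ((622-1) mod 14)) = x(6) = 5.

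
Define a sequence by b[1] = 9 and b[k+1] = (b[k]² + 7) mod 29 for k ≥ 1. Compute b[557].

b[1] = 9; b[2] = 1; b[3] = 8; b[4] = 13; b[5] = 2; b[6] = 11; b[7] = 12; b[8] = 6; b[9] = 14; b[10] = 0; b[11] = 7; b[12] = 27; b[13] = 11.
Since b[13] = b[6] = 11, the sequence is eventually periodic: after a pre-period of length 5 it cycles with period 7.
For k ≥ 6, b[k] depends only on (k - 6) mod 7. (557 - 6) mod 7 = 5, so b[557] = b[11] = 7.

7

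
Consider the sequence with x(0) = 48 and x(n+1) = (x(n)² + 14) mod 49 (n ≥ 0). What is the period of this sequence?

3

x(0) = 48,  x(1) = 15,  x(2) = 43,  x(3) = 1,  x(4) = 15.
Since x(4) = x(1) = 15, the sequence is eventually periodic: after a pre-period of length 1 it cycles with period 3.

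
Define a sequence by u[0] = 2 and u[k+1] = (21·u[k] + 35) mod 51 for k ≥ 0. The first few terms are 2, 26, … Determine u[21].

We have u[0] = 2,  u[1] = 26,  u[2] = 20,  u[3] = 47,  u[4] = 2.
Since u[4] = u[0] = 2, the sequence is periodic with period 4.
So u[21] = u[0 + ((21-0) mod 4)] = u[1] = 26.

26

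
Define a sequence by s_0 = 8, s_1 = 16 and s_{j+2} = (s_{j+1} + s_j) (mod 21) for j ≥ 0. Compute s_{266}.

18

We have s_0 = 8, s_1 = 16, s_2 = 3, s_3 = 19, s_4 = 1, s_5 = 20, s_6 = 0, s_7 = 20, s_8 = 20, s_9 = 19, s_{10} = 18, s_{11} = 16, s_{12} = 13, s_{13} = 8, s_{14} = 0, s_{15} = 8, s_{16} = 8, s_{17} = 16.
Since (s_{16}, s_{17}) = (s_0, s_1) = (8, 16) (two consecutive terms determine the rest), the sequence is periodic with period 16.
So s_{266} = s_{0 + ((266-0) mod 16)} = s_{10} = 18.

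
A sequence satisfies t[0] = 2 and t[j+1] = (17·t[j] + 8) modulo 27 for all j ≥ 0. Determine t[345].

Computing terms: t[0] = 2,  t[1] = 15,  t[2] = 20,  t[3] = 24,  t[4] = 11,  t[5] = 6,  t[6] = 2.
The sequence repeats with period 6.
So t[345] = t[0 + ((345-0) mod 6)] = t[3] = 24.

24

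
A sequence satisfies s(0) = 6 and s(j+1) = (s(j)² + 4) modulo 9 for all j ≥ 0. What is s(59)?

2

Computing terms: s(0) = 6, s(1) = 4, s(2) = 2, s(3) = 8, s(4) = 5, s(5) = 2.
Since s(5) = s(2) = 2, the sequence is eventually periodic: after a pre-period of length 2 it cycles with period 3.
For j ≥ 2, s(j) depends only on (j - 2) mod 3. (59 - 2) mod 3 = 0, so s(59) = s(2) = 2.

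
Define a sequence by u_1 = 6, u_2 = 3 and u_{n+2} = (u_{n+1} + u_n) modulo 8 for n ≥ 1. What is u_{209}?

u_1 = 6; u_2 = 3; u_3 = 1; u_4 = 4; u_5 = 5; u_6 = 1; u_7 = 6; u_8 = 7; u_9 = 5; u_{10} = 4; u_{11} = 1; u_{12} = 5; u_{13} = 6; u_{14} = 3.
Since (u_{13}, u_{14}) = (u_1, u_2) = (6, 3) (two consecutive terms determine the rest), the sequence is periodic with period 12.
(209 - 1) mod 12 = 4, so u_{209} = u_5 = 5.

5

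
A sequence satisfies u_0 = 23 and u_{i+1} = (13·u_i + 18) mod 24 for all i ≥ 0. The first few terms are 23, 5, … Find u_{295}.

u_0 = 23; u_1 = 5; u_2 = 11; u_3 = 17; u_4 = 23.
The sequence repeats with period 4.
So u_{295} = u_{0 + ((295-0) mod 4)} = u_3 = 17.

17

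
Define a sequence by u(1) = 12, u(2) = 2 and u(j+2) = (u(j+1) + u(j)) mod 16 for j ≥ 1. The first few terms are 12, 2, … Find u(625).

Computing terms: u(1) = 12; u(2) = 2; u(3) = 14; u(4) = 0; u(5) = 14; u(6) = 14; u(7) = 12; u(8) = 10; u(9) = 6; u(10) = 0; u(11) = 6; u(12) = 6; u(13) = 12; u(14) = 2.
The sequence repeats with period 12.
(625 - 1) mod 12 = 0, so u(625) = u(1) = 12.

12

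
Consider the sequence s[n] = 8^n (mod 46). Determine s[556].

Listing terms: s[0] = 1; s[1] = 8; s[2] = 18; s[3] = 6; s[4] = 2; s[5] = 16; s[6] = 36; s[7] = 12; s[8] = 4; s[9] = 32; s[10] = 26; s[11] = 24; s[12] = 8.
Since s[12] = s[1] = 8, the sequence is eventually periodic: after a pre-period of length 1 it cycles with period 11.
For n ≥ 1, s[n] depends only on (n - 1) mod 11. (556 - 1) mod 11 = 5, so s[556] = s[6] = 36.

36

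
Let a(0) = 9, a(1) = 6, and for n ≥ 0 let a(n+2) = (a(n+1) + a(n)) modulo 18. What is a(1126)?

a(0) = 9; a(1) = 6; a(2) = 15; a(3) = 3; a(4) = 0; a(5) = 3; a(6) = 3; a(7) = 6; a(8) = 9; a(9) = 15; a(10) = 6; a(11) = 3; a(12) = 9; a(13) = 12; a(14) = 3; a(15) = 15; a(16) = 0; a(17) = 15; a(18) = 15; a(19) = 12; a(20) = 9; a(21) = 3; a(22) = 12; a(23) = 15; a(24) = 9; a(25) = 6.
The sequence repeats with period 24.
(1126 - 0) mod 24 = 22, so a(1126) = a(22) = 12.

12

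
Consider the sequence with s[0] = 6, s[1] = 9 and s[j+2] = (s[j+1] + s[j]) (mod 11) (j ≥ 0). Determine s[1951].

Listing terms: s[0] = 6, s[1] = 9, s[2] = 4, s[3] = 2, s[4] = 6, s[5] = 8, s[6] = 3, s[7] = 0, s[8] = 3, s[9] = 3, s[10] = 6, s[11] = 9.
The sequence repeats with period 10.
(1951 - 0) mod 10 = 1, so s[1951] = s[1] = 9.

9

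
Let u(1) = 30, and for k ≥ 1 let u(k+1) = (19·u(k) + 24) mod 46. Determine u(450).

u(1) = 30, u(2) = 42, u(3) = 40, u(4) = 2, u(5) = 16, u(6) = 6, u(7) = 0, u(8) = 24, u(9) = 20, u(10) = 36, u(11) = 18, u(12) = 44, u(13) = 32, u(14) = 34, u(15) = 26, u(16) = 12, u(17) = 22, u(18) = 28, u(19) = 4, u(20) = 8, u(21) = 38, u(22) = 10, u(23) = 30.
The sequence repeats with period 22.
(450 - 1) mod 22 = 9, so u(450) = u(10) = 36.

36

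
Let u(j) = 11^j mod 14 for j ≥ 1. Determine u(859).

u(1) = 11,  u(2) = 9,  u(3) = 1,  u(4) = 11.
The sequence repeats with period 3.
(859 - 1) mod 3 = 0, so u(859) = u(1) = 11.

11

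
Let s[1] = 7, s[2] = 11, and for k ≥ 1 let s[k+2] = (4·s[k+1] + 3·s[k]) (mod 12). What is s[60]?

Computing terms: s[1] = 7; s[2] = 11; s[3] = 5; s[4] = 5; s[5] = 11; s[6] = 11; s[7] = 5.
Since (s[6], s[7]) = (s[2], s[3]) = (11, 5) (two consecutive terms determine the rest), the sequence is eventually periodic: after a pre-period of length 1 it cycles with period 4.
For k ≥ 2, s[k] depends only on (k - 2) mod 4. (60 - 2) mod 4 = 2, so s[60] = s[4] = 5.

5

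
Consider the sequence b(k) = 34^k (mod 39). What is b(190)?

b(1) = 34,  b(2) = 25,  b(3) = 31,  b(4) = 1,  b(5) = 34.
Since b(5) = b(1) = 34, the sequence is periodic with period 4.
(190 - 1) mod 4 = 1, so b(190) = b(2) = 25.

25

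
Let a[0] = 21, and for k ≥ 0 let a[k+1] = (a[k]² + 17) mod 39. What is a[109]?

a[0] = 21, a[1] = 29, a[2] = 0, a[3] = 17, a[4] = 33, a[5] = 14, a[6] = 18, a[7] = 29.
Since a[7] = a[1] = 29, the sequence is eventually periodic: after a pre-period of length 1 it cycles with period 6.
For k ≥ 1, a[k] depends only on (k - 1) mod 6. (109 - 1) mod 6 = 0, so a[109] = a[1] = 29.

29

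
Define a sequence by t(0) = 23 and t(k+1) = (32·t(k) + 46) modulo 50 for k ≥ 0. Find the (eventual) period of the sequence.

Computing terms: t(0) = 23; t(1) = 32; t(2) = 20; t(3) = 36; t(4) = 48; t(5) = 32.
Since t(5) = t(1) = 32, the sequence is eventually periodic: after a pre-period of length 1 it cycles with period 4.

4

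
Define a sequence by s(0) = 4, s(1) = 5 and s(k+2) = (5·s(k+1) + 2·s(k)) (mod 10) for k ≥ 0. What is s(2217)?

5

s(0) = 4; s(1) = 5; s(2) = 3; s(3) = 5; s(4) = 1; s(5) = 5; s(6) = 7; s(7) = 5; s(8) = 9; s(9) = 5; s(10) = 3.
Since (s(9), s(10)) = (s(1), s(2)) = (5, 3) (two consecutive terms determine the rest), the sequence is eventually periodic: after a pre-period of length 1 it cycles with period 8.
For k ≥ 1, s(k) depends only on (k - 1) mod 8. (2217 - 1) mod 8 = 0, so s(2217) = s(1) = 5.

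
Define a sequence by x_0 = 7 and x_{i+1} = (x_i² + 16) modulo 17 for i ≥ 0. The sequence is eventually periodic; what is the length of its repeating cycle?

x_0 = 7, x_1 = 14, x_2 = 8, x_3 = 12, x_4 = 7.
The sequence repeats with period 4.

4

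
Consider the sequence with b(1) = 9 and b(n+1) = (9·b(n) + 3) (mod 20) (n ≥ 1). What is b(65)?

b(1) = 9; b(2) = 4; b(3) = 19; b(4) = 14; b(5) = 9.
The sequence repeats with period 4.
So b(65) = b(1 + ((65-1) mod 4)) = b(1) = 9.

9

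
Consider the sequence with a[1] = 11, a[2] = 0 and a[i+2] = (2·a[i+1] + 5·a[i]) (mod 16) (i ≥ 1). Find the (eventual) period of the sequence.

Computing terms: a[1] = 11; a[2] = 0; a[3] = 7; a[4] = 14; a[5] = 15; a[6] = 4; a[7] = 3; a[8] = 10; a[9] = 3; a[10] = 8; a[11] = 15; a[12] = 6; a[13] = 7; a[14] = 12; a[15] = 11; a[16] = 2; a[17] = 11; a[18] = 0.
The sequence repeats with period 16.

16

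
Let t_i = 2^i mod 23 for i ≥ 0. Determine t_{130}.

Computing terms: t_0 = 1,  t_1 = 2,  t_2 = 4,  t_3 = 8,  t_4 = 16,  t_5 = 9,  t_6 = 18,  t_7 = 13,  t_8 = 3,  t_9 = 6,  t_{10} = 12,  t_{11} = 1.
The sequence repeats with period 11.
So t_{130} = t_{0 + ((130-0) mod 11)} = t_9 = 6.

6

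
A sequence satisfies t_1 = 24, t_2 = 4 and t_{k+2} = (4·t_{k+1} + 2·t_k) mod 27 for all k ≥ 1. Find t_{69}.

1

Computing terms: t_1 = 24, t_2 = 4, t_3 = 10, t_4 = 21, t_5 = 23, t_6 = 26, t_7 = 15, t_8 = 4, t_9 = 19, t_{10} = 3, t_{11} = 23, t_{12} = 17, t_{13} = 6, t_{14} = 4, t_{15} = 1, t_{16} = 12, t_{17} = 23, t_{18} = 8, t_{19} = 24, t_{20} = 4.
Since (t_{19}, t_{20}) = (t_1, t_2) = (24, 4) (two consecutive terms determine the rest), the sequence is periodic with period 18.
(69 - 1) mod 18 = 14, so t_{69} = t_{15} = 1.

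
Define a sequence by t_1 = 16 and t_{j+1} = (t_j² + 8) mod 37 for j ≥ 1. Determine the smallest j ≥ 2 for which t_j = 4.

Computing terms: t_1 = 16, t_2 = 5, t_3 = 33, t_4 = 24, t_5 = 29, t_6 = 35, t_7 = 12, t_8 = 4, t_9 = 24.
Since t_9 = t_4 = 24, the sequence is eventually periodic: after a pre-period of length 3 it cycles with period 5.
The value 4 first appears (with j ≥ 2) at t_8.

8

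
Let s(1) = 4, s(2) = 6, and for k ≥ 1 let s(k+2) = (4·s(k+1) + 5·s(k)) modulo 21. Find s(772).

17

s(1) = 4,  s(2) = 6,  s(3) = 2,  s(4) = 17,  s(5) = 15,  s(6) = 19,  s(7) = 4,  s(8) = 6.
Since (s(7), s(8)) = (s(1), s(2)) = (4, 6) (two consecutive terms determine the rest), the sequence is periodic with period 6.
(772 - 1) mod 6 = 3, so s(772) = s(4) = 17.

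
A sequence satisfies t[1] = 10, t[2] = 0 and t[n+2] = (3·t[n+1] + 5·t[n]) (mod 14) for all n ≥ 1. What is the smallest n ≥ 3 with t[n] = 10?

4

Computing terms: t[1] = 10; t[2] = 0; t[3] = 8; t[4] = 10; t[5] = 0.
The sequence repeats with period 3.
The value 10 next appears (with n ≥ 3) at t[4].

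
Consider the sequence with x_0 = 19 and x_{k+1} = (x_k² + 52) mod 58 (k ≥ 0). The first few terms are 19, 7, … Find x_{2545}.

47

Listing terms: x_0 = 19, x_1 = 7, x_2 = 43, x_3 = 45, x_4 = 47, x_5 = 57, x_6 = 53, x_7 = 19.
The sequence repeats with period 7.
So x_{2545} = x_{0 + ((2545-0) mod 7)} = x_4 = 47.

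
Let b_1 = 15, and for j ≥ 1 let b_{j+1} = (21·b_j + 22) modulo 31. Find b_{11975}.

b_1 = 15, b_2 = 27, b_3 = 0, b_4 = 22, b_5 = 19, b_6 = 18, b_7 = 28, b_8 = 21, b_9 = 29, b_{10} = 11, b_{11} = 5, b_{12} = 3, b_{13} = 23, b_{14} = 9, b_{15} = 25, b_{16} = 20, b_{17} = 8, b_{18} = 4, b_{19} = 13, b_{20} = 16, b_{21} = 17, b_{22} = 7, b_{23} = 14, b_{24} = 6, b_{25} = 24, b_{26} = 30, b_{27} = 1, b_{28} = 12, b_{29} = 26, b_{30} = 10, b_{31} = 15.
Since b_{31} = b_1 = 15, the sequence is periodic with period 30.
(11975 - 1) mod 30 = 4, so b_{11975} = b_5 = 19.

19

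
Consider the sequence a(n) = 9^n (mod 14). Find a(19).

a(1) = 9; a(2) = 11; a(3) = 1; a(4) = 9.
The sequence repeats with period 3.
So a(19) = a(1 + ((19-1) mod 3)) = a(1) = 9.

9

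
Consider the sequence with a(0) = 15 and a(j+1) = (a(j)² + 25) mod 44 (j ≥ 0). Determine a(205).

30

Computing terms: a(0) = 15,  a(1) = 30,  a(2) = 1,  a(3) = 26,  a(4) = 41,  a(5) = 34,  a(6) = 37,  a(7) = 30.
Since a(7) = a(1) = 30, the sequence is eventually periodic: after a pre-period of length 1 it cycles with period 6.
For j ≥ 1, a(j) depends only on (j - 1) mod 6. (205 - 1) mod 6 = 0, so a(205) = a(1) = 30.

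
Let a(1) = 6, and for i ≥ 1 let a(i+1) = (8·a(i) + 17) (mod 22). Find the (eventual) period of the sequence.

Listing terms: a(1) = 6; a(2) = 21; a(3) = 9; a(4) = 1; a(5) = 3; a(6) = 19; a(7) = 15; a(8) = 5; a(9) = 13; a(10) = 11; a(11) = 17; a(12) = 21.
Since a(12) = a(2) = 21, the sequence is eventually periodic: after a pre-period of length 1 it cycles with period 10.

10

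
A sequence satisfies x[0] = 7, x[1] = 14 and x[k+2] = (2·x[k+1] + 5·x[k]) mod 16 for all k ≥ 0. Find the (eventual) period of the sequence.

16

x[0] = 7,  x[1] = 14,  x[2] = 15,  x[3] = 4,  x[4] = 3,  x[5] = 10,  x[6] = 3,  x[7] = 8,  x[8] = 15,  x[9] = 6,  x[10] = 7,  x[11] = 12,  x[12] = 11,  x[13] = 2,  x[14] = 11,  x[15] = 0,  x[16] = 7,  x[17] = 14.
Since (x[16], x[17]) = (x[0], x[1]) = (7, 14) (two consecutive terms determine the rest), the sequence is periodic with period 16.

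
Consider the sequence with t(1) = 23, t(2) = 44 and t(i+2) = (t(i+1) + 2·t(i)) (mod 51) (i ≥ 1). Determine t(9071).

19

Computing terms: t(1) = 23; t(2) = 44; t(3) = 39; t(4) = 25; t(5) = 1; t(6) = 0; t(7) = 2; t(8) = 2; t(9) = 6; t(10) = 10; t(11) = 22; t(12) = 42; t(13) = 35; t(14) = 17; t(15) = 36; t(16) = 19; t(17) = 40; t(18) = 27; t(19) = 5; t(20) = 8; t(21) = 18; t(22) = 34; t(23) = 19; t(24) = 36; t(25) = 23; t(26) = 44.
The sequence repeats with period 24.
(9071 - 1) mod 24 = 22, so t(9071) = t(23) = 19.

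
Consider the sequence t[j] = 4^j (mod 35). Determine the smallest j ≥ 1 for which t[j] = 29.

Listing terms: t[0] = 1, t[1] = 4, t[2] = 16, t[3] = 29, t[4] = 11, t[5] = 9, t[6] = 1.
Since t[6] = t[0] = 1, the sequence is periodic with period 6.
The value 29 first appears (with j ≥ 1) at t[3].

3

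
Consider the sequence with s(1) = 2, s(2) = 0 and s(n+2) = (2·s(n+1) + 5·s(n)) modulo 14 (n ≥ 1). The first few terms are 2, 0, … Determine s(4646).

We have s(1) = 2,  s(2) = 0,  s(3) = 10,  s(4) = 6,  s(5) = 6,  s(6) = 0,  s(7) = 2,  s(8) = 4,  s(9) = 4,  s(10) = 0,  s(11) = 6,  s(12) = 12,  s(13) = 12,  s(14) = 0,  s(15) = 4,  s(16) = 8,  s(17) = 8,  s(18) = 0,  s(19) = 12,  s(20) = 10,  s(21) = 10,  s(22) = 0,  s(23) = 8,  s(24) = 2,  s(25) = 2,  s(26) = 0.
Since (s(25), s(26)) = (s(1), s(2)) = (2, 0) (two consecutive terms determine the rest), the sequence is periodic with period 24.
(4646 - 1) mod 24 = 13, so s(4646) = s(14) = 0.

0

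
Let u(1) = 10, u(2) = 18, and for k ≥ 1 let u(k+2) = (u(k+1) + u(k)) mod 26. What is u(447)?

2

We have u(1) = 10, u(2) = 18, u(3) = 2, u(4) = 20, u(5) = 22, u(6) = 16, u(7) = 12, u(8) = 2, u(9) = 14, u(10) = 16, u(11) = 4, u(12) = 20, u(13) = 24, u(14) = 18, u(15) = 16, u(16) = 8, u(17) = 24, u(18) = 6, u(19) = 4, u(20) = 10, u(21) = 14, u(22) = 24, u(23) = 12, u(24) = 10, u(25) = 22, u(26) = 6, u(27) = 2, u(28) = 8, u(29) = 10, u(30) = 18.
Since (u(29), u(30)) = (u(1), u(2)) = (10, 18) (two consecutive terms determine the rest), the sequence is periodic with period 28.
(447 - 1) mod 28 = 26, so u(447) = u(27) = 2.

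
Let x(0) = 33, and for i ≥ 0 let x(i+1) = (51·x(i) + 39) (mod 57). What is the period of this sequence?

18

We have x(0) = 33, x(1) = 12, x(2) = 24, x(3) = 9, x(4) = 42, x(5) = 15, x(6) = 6, x(7) = 3, x(8) = 21, x(9) = 27, x(10) = 48, x(11) = 36, x(12) = 51, x(13) = 18, x(14) = 45, x(15) = 54, x(16) = 0, x(17) = 39, x(18) = 33.
Since x(18) = x(0) = 33, the sequence is periodic with period 18.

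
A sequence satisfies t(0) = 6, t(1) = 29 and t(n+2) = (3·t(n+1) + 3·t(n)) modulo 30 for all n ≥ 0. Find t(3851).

Listing terms: t(0) = 6, t(1) = 29, t(2) = 15, t(3) = 12, t(4) = 21, t(5) = 9, t(6) = 0, t(7) = 27, t(8) = 21, t(9) = 24, t(10) = 15, t(11) = 27, t(12) = 6, t(13) = 9, t(14) = 15, t(15) = 12.
Since (t(14), t(15)) = (t(2), t(3)) = (15, 12) (two consecutive terms determine the rest), the sequence is eventually periodic: after a pre-period of length 2 it cycles with period 12.
For n ≥ 2, t(n) depends only on (n - 2) mod 12. (3851 - 2) mod 12 = 9, so t(3851) = t(11) = 27.

27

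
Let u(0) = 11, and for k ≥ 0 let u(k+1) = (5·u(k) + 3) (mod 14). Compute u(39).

12

u(0) = 11,  u(1) = 2,  u(2) = 13,  u(3) = 12,  u(4) = 7,  u(5) = 10,  u(6) = 11.
The sequence repeats with period 6.
(39 - 0) mod 6 = 3, so u(39) = u(3) = 12.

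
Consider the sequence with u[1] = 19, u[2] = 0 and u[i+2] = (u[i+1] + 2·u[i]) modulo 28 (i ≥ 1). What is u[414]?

Computing terms: u[1] = 19,  u[2] = 0,  u[3] = 10,  u[4] = 10,  u[5] = 2,  u[6] = 22,  u[7] = 26,  u[8] = 14,  u[9] = 10,  u[10] = 10.
Since (u[9], u[10]) = (u[3], u[4]) = (10, 10) (two consecutive terms determine the rest), the sequence is eventually periodic: after a pre-period of length 2 it cycles with period 6.
For i ≥ 3, u[i] depends only on (i - 3) mod 6. (414 - 3) mod 6 = 3, so u[414] = u[6] = 22.

22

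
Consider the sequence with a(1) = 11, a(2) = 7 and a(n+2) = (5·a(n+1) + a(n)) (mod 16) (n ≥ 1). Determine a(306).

8

Listing terms: a(1) = 11, a(2) = 7, a(3) = 14, a(4) = 13, a(5) = 15, a(6) = 8, a(7) = 7, a(8) = 11, a(9) = 14, a(10) = 1, a(11) = 3, a(12) = 0, a(13) = 3, a(14) = 15, a(15) = 14, a(16) = 5, a(17) = 7, a(18) = 8, a(19) = 15, a(20) = 3, a(21) = 14, a(22) = 9, a(23) = 11, a(24) = 0, a(25) = 11, a(26) = 7.
Since (a(25), a(26)) = (a(1), a(2)) = (11, 7) (two consecutive terms determine the rest), the sequence is periodic with period 24.
(306 - 1) mod 24 = 17, so a(306) = a(18) = 8.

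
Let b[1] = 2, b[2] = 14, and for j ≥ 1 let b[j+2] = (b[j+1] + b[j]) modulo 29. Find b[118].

Computing terms: b[1] = 2, b[2] = 14, b[3] = 16, b[4] = 1, b[5] = 17, b[6] = 18, b[7] = 6, b[8] = 24, b[9] = 1, b[10] = 25, b[11] = 26, b[12] = 22, b[13] = 19, b[14] = 12, b[15] = 2, b[16] = 14.
The sequence repeats with period 14.
So b[118] = b[1 + ((118-1) mod 14)] = b[6] = 18.

18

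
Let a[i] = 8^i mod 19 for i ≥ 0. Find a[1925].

Listing terms: a[0] = 1,  a[1] = 8,  a[2] = 7,  a[3] = 18,  a[4] = 11,  a[5] = 12,  a[6] = 1.
The sequence repeats with period 6.
(1925 - 0) mod 6 = 5, so a[1925] = a[5] = 12.

12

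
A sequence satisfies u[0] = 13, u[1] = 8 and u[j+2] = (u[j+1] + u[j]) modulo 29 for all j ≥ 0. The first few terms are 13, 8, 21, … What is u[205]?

23

Listing terms: u[0] = 13, u[1] = 8, u[2] = 21, u[3] = 0, u[4] = 21, u[5] = 21, u[6] = 13, u[7] = 5, u[8] = 18, u[9] = 23, u[10] = 12, u[11] = 6, u[12] = 18, u[13] = 24, u[14] = 13, u[15] = 8.
Since (u[14], u[15]) = (u[0], u[1]) = (13, 8) (two consecutive terms determine the rest), the sequence is periodic with period 14.
So u[205] = u[0 + ((205-0) mod 14)] = u[9] = 23.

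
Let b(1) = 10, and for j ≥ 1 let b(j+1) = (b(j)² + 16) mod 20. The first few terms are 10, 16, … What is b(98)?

16

Computing terms: b(1) = 10; b(2) = 16; b(3) = 12; b(4) = 0; b(5) = 16.
Since b(5) = b(2) = 16, the sequence is eventually periodic: after a pre-period of length 1 it cycles with period 3.
For j ≥ 2, b(j) depends only on (j - 2) mod 3. (98 - 2) mod 3 = 0, so b(98) = b(2) = 16.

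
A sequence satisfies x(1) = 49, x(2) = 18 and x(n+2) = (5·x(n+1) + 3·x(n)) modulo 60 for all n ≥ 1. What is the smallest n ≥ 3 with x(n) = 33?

Listing terms: x(1) = 49,  x(2) = 18,  x(3) = 57,  x(4) = 39,  x(5) = 6,  x(6) = 27,  x(7) = 33,  x(8) = 6,  x(9) = 9,  x(10) = 3,  x(11) = 42,  x(12) = 39,  x(13) = 21,  x(14) = 42,  x(15) = 33,  x(16) = 51,  x(17) = 54,  x(18) = 3,  x(19) = 57,  x(20) = 54,  x(21) = 21,  x(22) = 27,  x(23) = 18,  x(24) = 51,  x(25) = 9,  x(26) = 18,  x(27) = 57.
Since (x(26), x(27)) = (x(2), x(3)) = (18, 57) (two consecutive terms determine the rest), the sequence is eventually periodic: after a pre-period of length 1 it cycles with period 24.
The value 33 first appears (with n ≥ 3) at x(7).

7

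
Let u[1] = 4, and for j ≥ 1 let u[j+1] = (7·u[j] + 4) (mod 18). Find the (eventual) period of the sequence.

We have u[1] = 4; u[2] = 14; u[3] = 12; u[4] = 16; u[5] = 8; u[6] = 6; u[7] = 10; u[8] = 2; u[9] = 0; u[10] = 4.
The sequence repeats with period 9.

9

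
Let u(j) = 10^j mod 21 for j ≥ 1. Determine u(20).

u(1) = 10, u(2) = 16, u(3) = 13, u(4) = 4, u(5) = 19, u(6) = 1, u(7) = 10.
The sequence repeats with period 6.
So u(20) = u(1 + ((20-1) mod 6)) = u(2) = 16.

16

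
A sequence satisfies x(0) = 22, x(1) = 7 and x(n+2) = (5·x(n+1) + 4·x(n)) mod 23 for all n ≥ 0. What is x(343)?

12

x(0) = 22; x(1) = 7; x(2) = 8; x(3) = 22; x(4) = 4; x(5) = 16; x(6) = 4; x(7) = 15; x(8) = 22; x(9) = 9; x(10) = 18; x(11) = 11; x(12) = 12; x(13) = 12; x(14) = 16; x(15) = 13; x(16) = 14; x(17) = 7; x(18) = 22; x(19) = 0; x(20) = 19; x(21) = 3; x(22) = 22; x(23) = 7.
Since (x(22), x(23)) = (x(0), x(1)) = (22, 7) (two consecutive terms determine the rest), the sequence is periodic with period 22.
So x(343) = x(0 + ((343-0) mod 22)) = x(13) = 12.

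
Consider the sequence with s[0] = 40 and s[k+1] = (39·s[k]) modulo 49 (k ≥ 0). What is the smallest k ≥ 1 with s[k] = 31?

Listing terms: s[0] = 40, s[1] = 41, s[2] = 31, s[3] = 33, s[4] = 13, s[5] = 17, s[6] = 26, s[7] = 34, s[8] = 3, s[9] = 19, s[10] = 6, s[11] = 38, s[12] = 12, s[13] = 27, s[14] = 24, s[15] = 5, s[16] = 48, s[17] = 10, s[18] = 47, s[19] = 20, s[20] = 45, s[21] = 40.
The sequence repeats with period 21.
The value 31 first appears (with k ≥ 1) at s[2].

2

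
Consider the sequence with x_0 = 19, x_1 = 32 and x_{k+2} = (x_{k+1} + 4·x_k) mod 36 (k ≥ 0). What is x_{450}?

0

x_0 = 19, x_1 = 32, x_2 = 0, x_3 = 20, x_4 = 20, x_5 = 28, x_6 = 0, x_7 = 4, x_8 = 4, x_9 = 20, x_{10} = 0, x_{11} = 8, x_{12} = 8, x_{13} = 4, x_{14} = 0, x_{15} = 16, x_{16} = 16, x_{17} = 8, x_{18} = 0, x_{19} = 32, x_{20} = 32, x_{21} = 16, x_{22} = 0, x_{23} = 28, x_{24} = 28, x_{25} = 32, x_{26} = 0.
Since (x_{25}, x_{26}) = (x_1, x_2) = (32, 0) (two consecutive terms determine the rest), the sequence is eventually periodic: after a pre-period of length 1 it cycles with period 24.
For k ≥ 1, x_k depends only on (k - 1) mod 24. (450 - 1) mod 24 = 17, so x_{450} = x_{18} = 0.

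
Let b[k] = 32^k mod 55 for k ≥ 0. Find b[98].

34

We have b[0] = 1,  b[1] = 32,  b[2] = 34,  b[3] = 43,  b[4] = 1.
Since b[4] = b[0] = 1, the sequence is periodic with period 4.
So b[98] = b[0 + ((98-0) mod 4)] = b[2] = 34.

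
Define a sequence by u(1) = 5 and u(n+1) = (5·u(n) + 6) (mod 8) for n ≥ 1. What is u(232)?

Computing terms: u(1) = 5,  u(2) = 7,  u(3) = 1,  u(4) = 3,  u(5) = 5.
Since u(5) = u(1) = 5, the sequence is periodic with period 4.
(232 - 1) mod 4 = 3, so u(232) = u(4) = 3.

3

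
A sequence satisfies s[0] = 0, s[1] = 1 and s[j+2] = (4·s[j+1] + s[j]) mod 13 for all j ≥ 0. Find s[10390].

Computing terms: s[0] = 0, s[1] = 1, s[2] = 4, s[3] = 4, s[4] = 7, s[5] = 6, s[6] = 5, s[7] = 0, s[8] = 5, s[9] = 7, s[10] = 7, s[11] = 9, s[12] = 4, s[13] = 12, s[14] = 0, s[15] = 12, s[16] = 9, s[17] = 9, s[18] = 6, s[19] = 7, s[20] = 8, s[21] = 0, s[22] = 8, s[23] = 6, s[24] = 6, s[25] = 4, s[26] = 9, s[27] = 1, s[28] = 0, s[29] = 1.
Since (s[28], s[29]) = (s[0], s[1]) = (0, 1) (two consecutive terms determine the rest), the sequence is periodic with period 28.
(10390 - 0) mod 28 = 2, so s[10390] = s[2] = 4.

4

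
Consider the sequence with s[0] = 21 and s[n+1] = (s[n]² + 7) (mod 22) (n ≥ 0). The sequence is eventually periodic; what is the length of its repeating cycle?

6

Computing terms: s[0] = 21, s[1] = 8, s[2] = 5, s[3] = 10, s[4] = 19, s[5] = 16, s[6] = 21.
The sequence repeats with period 6.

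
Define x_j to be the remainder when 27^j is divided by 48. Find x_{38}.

Computing terms: x_1 = 27; x_2 = 9; x_3 = 3; x_4 = 33; x_5 = 27.
The sequence repeats with period 4.
So x_{38} = x_{1 + ((38-1) mod 4)} = x_2 = 9.

9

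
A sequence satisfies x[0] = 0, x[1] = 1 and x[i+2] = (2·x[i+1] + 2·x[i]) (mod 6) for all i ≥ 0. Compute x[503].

2

x[0] = 0; x[1] = 1; x[2] = 2; x[3] = 0; x[4] = 4; x[5] = 2; x[6] = 0.
Since (x[5], x[6]) = (x[2], x[3]) = (2, 0) (two consecutive terms determine the rest), the sequence is eventually periodic: after a pre-period of length 2 it cycles with period 3.
For i ≥ 2, x[i] depends only on (i - 2) mod 3. (503 - 2) mod 3 = 0, so x[503] = x[2] = 2.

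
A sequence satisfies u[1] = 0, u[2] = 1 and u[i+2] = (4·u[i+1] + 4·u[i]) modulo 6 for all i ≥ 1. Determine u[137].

0

We have u[1] = 0; u[2] = 1; u[3] = 4; u[4] = 2; u[5] = 0; u[6] = 2; u[7] = 2; u[8] = 4; u[9] = 0; u[10] = 4; u[11] = 4; u[12] = 2.
Since (u[11], u[12]) = (u[3], u[4]) = (4, 2) (two consecutive terms determine the rest), the sequence is eventually periodic: after a pre-period of length 2 it cycles with period 8.
For i ≥ 3, u[i] depends only on (i - 3) mod 8. (137 - 3) mod 8 = 6, so u[137] = u[9] = 0.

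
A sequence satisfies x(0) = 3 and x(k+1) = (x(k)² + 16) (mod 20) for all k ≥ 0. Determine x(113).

1

x(0) = 3,  x(1) = 5,  x(2) = 1,  x(3) = 17,  x(4) = 5.
Since x(4) = x(1) = 5, the sequence is eventually periodic: after a pre-period of length 1 it cycles with period 3.
For k ≥ 1, x(k) depends only on (k - 1) mod 3. (113 - 1) mod 3 = 1, so x(113) = x(2) = 1.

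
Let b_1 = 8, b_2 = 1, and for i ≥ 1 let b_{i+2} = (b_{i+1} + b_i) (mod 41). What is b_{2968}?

36

We have b_1 = 8,  b_2 = 1,  b_3 = 9,  b_4 = 10,  b_5 = 19,  b_6 = 29,  b_7 = 7,  b_8 = 36,  b_9 = 2,  b_{10} = 38,  b_{11} = 40,  b_{12} = 37,  b_{13} = 36,  b_{14} = 32,  b_{15} = 27,  b_{16} = 18,  b_{17} = 4,  b_{18} = 22,  b_{19} = 26,  b_{20} = 7,  b_{21} = 33,  b_{22} = 40,  b_{23} = 32,  b_{24} = 31,  b_{25} = 22,  b_{26} = 12,  b_{27} = 34,  b_{28} = 5,  b_{29} = 39,  b_{30} = 3,  b_{31} = 1,  b_{32} = 4,  b_{33} = 5,  b_{34} = 9,  b_{35} = 14,  b_{36} = 23,  b_{37} = 37,  b_{38} = 19,  b_{39} = 15,  b_{40} = 34,  b_{41} = 8,  b_{42} = 1.
The sequence repeats with period 40.
(2968 - 1) mod 40 = 7, so b_{2968} = b_8 = 36.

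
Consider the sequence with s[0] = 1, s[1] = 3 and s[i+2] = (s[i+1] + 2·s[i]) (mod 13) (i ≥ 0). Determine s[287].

s[0] = 1,  s[1] = 3,  s[2] = 5,  s[3] = 11,  s[4] = 8,  s[5] = 4,  s[6] = 7,  s[7] = 2,  s[8] = 3,  s[9] = 7,  s[10] = 0,  s[11] = 1,  s[12] = 1,  s[13] = 3.
The sequence repeats with period 12.
So s[287] = s[0 + ((287-0) mod 12)] = s[11] = 1.

1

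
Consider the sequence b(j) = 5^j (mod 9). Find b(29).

We have b(0) = 1; b(1) = 5; b(2) = 7; b(3) = 8; b(4) = 4; b(5) = 2; b(6) = 1.
Since b(6) = b(0) = 1, the sequence is periodic with period 6.
(29 - 0) mod 6 = 5, so b(29) = b(5) = 2.

2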